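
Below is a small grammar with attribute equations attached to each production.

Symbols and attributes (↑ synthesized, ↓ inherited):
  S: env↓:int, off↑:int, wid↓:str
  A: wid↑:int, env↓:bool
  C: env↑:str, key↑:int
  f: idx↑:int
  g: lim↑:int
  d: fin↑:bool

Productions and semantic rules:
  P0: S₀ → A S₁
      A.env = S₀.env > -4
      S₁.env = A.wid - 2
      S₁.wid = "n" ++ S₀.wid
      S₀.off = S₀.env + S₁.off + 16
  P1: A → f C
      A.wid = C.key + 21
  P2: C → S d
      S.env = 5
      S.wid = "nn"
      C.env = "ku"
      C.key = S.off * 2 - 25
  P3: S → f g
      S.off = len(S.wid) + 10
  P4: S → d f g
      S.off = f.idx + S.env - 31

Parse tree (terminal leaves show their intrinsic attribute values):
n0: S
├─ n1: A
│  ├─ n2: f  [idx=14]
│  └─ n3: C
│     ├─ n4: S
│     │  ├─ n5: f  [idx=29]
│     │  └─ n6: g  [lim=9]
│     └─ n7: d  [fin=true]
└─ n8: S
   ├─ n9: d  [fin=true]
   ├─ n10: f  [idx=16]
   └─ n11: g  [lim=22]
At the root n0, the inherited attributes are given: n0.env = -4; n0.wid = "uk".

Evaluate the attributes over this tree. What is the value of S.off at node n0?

1. n0.env = -4  [given at root]
2. n0.wid = "uk"  [given at root]
3. n1.env = false  [S₀.env > -4]
4. n2.idx = 14  [terminal]
5. n4.env = 5  [5]
6. n4.wid = "nn"  ["nn"]
7. n5.idx = 29  [terminal]
8. n6.lim = 9  [terminal]
9. n4.off = 12  [len(S.wid) + 10]
10. n7.fin = true  [terminal]
11. n3.env = "ku"  ["ku"]
12. n3.key = -1  [S.off * 2 - 25]
13. n1.wid = 20  [C.key + 21]
14. n8.env = 18  [A.wid - 2]
15. n8.wid = "nuk"  ["n" ++ S₀.wid]
16. n9.fin = true  [terminal]
17. n10.idx = 16  [terminal]
18. n11.lim = 22  [terminal]
19. n8.off = 3  [f.idx + S.env - 31]
20. n0.off = 15  [S₀.env + S₁.off + 16]

15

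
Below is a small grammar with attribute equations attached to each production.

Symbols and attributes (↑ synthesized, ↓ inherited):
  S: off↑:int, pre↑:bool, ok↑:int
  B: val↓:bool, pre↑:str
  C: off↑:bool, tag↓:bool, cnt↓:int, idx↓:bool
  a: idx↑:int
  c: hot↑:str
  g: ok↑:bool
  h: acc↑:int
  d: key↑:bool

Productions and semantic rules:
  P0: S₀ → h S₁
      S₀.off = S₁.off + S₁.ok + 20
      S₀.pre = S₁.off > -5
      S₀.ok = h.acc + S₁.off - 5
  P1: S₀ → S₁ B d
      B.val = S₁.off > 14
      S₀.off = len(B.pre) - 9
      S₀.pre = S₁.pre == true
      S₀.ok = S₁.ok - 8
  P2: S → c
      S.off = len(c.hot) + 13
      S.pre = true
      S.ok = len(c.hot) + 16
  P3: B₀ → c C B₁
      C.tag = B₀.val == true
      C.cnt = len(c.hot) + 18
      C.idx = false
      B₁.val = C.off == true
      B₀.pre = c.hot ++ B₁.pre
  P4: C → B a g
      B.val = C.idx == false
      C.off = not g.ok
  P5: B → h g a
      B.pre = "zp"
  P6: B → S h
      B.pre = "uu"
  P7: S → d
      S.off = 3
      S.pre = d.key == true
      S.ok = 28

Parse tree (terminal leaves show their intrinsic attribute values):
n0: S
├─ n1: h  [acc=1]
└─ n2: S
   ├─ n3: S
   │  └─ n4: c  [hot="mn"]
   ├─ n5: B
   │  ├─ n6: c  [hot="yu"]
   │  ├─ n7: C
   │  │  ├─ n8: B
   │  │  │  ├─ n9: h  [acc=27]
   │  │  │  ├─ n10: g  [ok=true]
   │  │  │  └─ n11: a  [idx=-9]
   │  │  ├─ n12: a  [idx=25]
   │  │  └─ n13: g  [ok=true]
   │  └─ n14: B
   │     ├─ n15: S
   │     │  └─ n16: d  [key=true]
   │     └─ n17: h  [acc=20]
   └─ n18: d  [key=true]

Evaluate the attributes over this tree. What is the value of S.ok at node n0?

-9

1. n1.acc = 1  [terminal]
2. n4.hot = "mn"  [terminal]
3. n3.off = 15  [len(c.hot) + 13]
4. n3.pre = true  [true]
5. n3.ok = 18  [len(c.hot) + 16]
6. n5.val = true  [S₁.off > 14]
7. n6.hot = "yu"  [terminal]
8. n7.tag = true  [B₀.val == true]
9. n7.cnt = 20  [len(c.hot) + 18]
10. n7.idx = false  [false]
11. n8.val = true  [C.idx == false]
12. n9.acc = 27  [terminal]
13. n10.ok = true  [terminal]
14. n11.idx = -9  [terminal]
15. n8.pre = "zp"  ["zp"]
16. n12.idx = 25  [terminal]
17. n13.ok = true  [terminal]
18. n7.off = false  [not g.ok]
19. n14.val = false  [C.off == true]
20. n16.key = true  [terminal]
21. n15.off = 3  [3]
22. n15.pre = true  [d.key == true]
23. n15.ok = 28  [28]
24. n17.acc = 20  [terminal]
25. n14.pre = "uu"  ["uu"]
26. n5.pre = "yuuu"  [c.hot ++ B₁.pre]
27. n18.key = true  [terminal]
28. n2.off = -5  [len(B.pre) - 9]
29. n2.pre = true  [S₁.pre == true]
30. n2.ok = 10  [S₁.ok - 8]
31. n0.off = 25  [S₁.off + S₁.ok + 20]
32. n0.pre = false  [S₁.off > -5]
33. n0.ok = -9  [h.acc + S₁.off - 5]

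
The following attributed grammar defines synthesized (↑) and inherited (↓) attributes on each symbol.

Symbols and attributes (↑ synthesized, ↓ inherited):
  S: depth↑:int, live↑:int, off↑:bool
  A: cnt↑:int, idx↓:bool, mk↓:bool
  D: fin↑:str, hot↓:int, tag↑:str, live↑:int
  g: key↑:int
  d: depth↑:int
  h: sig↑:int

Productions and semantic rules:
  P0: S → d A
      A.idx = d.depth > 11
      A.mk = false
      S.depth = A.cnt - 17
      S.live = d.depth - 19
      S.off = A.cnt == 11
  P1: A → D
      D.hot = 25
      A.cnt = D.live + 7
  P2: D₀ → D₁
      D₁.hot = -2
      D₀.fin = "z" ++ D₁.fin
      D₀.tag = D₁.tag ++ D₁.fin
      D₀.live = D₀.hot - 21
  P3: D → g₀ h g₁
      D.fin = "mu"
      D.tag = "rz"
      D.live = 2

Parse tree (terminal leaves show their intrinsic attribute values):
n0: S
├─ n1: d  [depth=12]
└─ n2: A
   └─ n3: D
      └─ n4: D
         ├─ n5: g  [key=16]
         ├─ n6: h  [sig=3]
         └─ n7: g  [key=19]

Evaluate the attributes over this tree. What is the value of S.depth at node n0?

-6

1. n1.depth = 12  [terminal]
2. n2.idx = true  [d.depth > 11]
3. n2.mk = false  [false]
4. n3.hot = 25  [25]
5. n4.hot = -2  [-2]
6. n5.key = 16  [terminal]
7. n6.sig = 3  [terminal]
8. n7.key = 19  [terminal]
9. n4.fin = "mu"  ["mu"]
10. n4.tag = "rz"  ["rz"]
11. n4.live = 2  [2]
12. n3.fin = "zmu"  ["z" ++ D₁.fin]
13. n3.tag = "rzmu"  [D₁.tag ++ D₁.fin]
14. n3.live = 4  [D₀.hot - 21]
15. n2.cnt = 11  [D.live + 7]
16. n0.depth = -6  [A.cnt - 17]
17. n0.live = -7  [d.depth - 19]
18. n0.off = true  [A.cnt == 11]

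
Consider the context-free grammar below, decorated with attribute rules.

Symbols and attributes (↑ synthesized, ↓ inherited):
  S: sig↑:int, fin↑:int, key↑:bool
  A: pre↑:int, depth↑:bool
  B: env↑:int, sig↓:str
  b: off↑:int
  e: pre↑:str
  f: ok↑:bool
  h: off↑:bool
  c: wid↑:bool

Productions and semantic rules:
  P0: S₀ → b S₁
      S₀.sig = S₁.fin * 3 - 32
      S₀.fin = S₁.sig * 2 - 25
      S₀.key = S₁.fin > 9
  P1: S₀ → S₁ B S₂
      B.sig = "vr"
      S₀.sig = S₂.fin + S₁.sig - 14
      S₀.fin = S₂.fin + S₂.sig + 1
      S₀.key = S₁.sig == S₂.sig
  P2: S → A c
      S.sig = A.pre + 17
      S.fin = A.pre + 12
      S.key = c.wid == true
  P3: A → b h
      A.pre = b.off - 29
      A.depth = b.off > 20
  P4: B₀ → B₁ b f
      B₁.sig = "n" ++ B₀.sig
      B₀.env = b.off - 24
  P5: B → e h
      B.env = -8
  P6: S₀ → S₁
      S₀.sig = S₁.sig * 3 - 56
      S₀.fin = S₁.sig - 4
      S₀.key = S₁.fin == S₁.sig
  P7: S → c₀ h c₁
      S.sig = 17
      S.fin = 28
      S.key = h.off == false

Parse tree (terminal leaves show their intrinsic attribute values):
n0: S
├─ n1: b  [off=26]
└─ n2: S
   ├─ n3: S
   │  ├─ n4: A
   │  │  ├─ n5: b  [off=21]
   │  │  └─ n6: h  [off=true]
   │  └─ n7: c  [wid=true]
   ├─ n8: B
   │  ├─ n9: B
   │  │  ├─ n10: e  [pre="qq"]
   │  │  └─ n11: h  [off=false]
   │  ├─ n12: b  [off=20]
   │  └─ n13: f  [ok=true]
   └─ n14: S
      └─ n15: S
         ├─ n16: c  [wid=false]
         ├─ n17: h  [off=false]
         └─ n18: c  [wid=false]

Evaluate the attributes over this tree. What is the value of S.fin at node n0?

1. n1.off = 26  [terminal]
2. n5.off = 21  [terminal]
3. n6.off = true  [terminal]
4. n4.pre = -8  [b.off - 29]
5. n4.depth = true  [b.off > 20]
6. n7.wid = true  [terminal]
7. n3.sig = 9  [A.pre + 17]
8. n3.fin = 4  [A.pre + 12]
9. n3.key = true  [c.wid == true]
10. n8.sig = "vr"  ["vr"]
11. n9.sig = "nvr"  ["n" ++ B₀.sig]
12. n10.pre = "qq"  [terminal]
13. n11.off = false  [terminal]
14. n9.env = -8  [-8]
15. n12.off = 20  [terminal]
16. n13.ok = true  [terminal]
17. n8.env = -4  [b.off - 24]
18. n16.wid = false  [terminal]
19. n17.off = false  [terminal]
20. n18.wid = false  [terminal]
21. n15.sig = 17  [17]
22. n15.fin = 28  [28]
23. n15.key = true  [h.off == false]
24. n14.sig = -5  [S₁.sig * 3 - 56]
25. n14.fin = 13  [S₁.sig - 4]
26. n14.key = false  [S₁.fin == S₁.sig]
27. n2.sig = 8  [S₂.fin + S₁.sig - 14]
28. n2.fin = 9  [S₂.fin + S₂.sig + 1]
29. n2.key = false  [S₁.sig == S₂.sig]
30. n0.sig = -5  [S₁.fin * 3 - 32]
31. n0.fin = -9  [S₁.sig * 2 - 25]
32. n0.key = false  [S₁.fin > 9]

-9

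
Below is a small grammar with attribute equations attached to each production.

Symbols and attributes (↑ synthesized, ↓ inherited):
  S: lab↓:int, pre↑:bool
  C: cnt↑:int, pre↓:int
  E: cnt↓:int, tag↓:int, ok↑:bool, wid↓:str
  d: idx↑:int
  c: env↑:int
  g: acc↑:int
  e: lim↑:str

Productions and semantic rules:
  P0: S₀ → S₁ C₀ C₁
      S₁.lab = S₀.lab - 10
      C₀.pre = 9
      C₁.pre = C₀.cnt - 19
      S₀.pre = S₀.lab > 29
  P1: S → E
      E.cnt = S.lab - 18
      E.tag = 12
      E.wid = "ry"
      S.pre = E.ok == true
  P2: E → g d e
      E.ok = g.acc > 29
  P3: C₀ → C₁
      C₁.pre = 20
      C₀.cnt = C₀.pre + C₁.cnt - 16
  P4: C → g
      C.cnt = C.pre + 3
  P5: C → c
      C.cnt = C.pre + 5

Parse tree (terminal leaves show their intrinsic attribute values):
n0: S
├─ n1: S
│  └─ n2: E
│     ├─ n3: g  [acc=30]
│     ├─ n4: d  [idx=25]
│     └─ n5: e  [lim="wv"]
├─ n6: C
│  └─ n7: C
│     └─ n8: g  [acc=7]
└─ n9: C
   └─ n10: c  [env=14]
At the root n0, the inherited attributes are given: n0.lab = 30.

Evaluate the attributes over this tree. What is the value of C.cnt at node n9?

2

1. n0.lab = 30  [given at root]
2. n1.lab = 20  [S₀.lab - 10]
3. n2.cnt = 2  [S.lab - 18]
4. n2.tag = 12  [12]
5. n2.wid = "ry"  ["ry"]
6. n3.acc = 30  [terminal]
7. n4.idx = 25  [terminal]
8. n5.lim = "wv"  [terminal]
9. n2.ok = true  [g.acc > 29]
10. n1.pre = true  [E.ok == true]
11. n6.pre = 9  [9]
12. n7.pre = 20  [20]
13. n8.acc = 7  [terminal]
14. n7.cnt = 23  [C.pre + 3]
15. n6.cnt = 16  [C₀.pre + C₁.cnt - 16]
16. n9.pre = -3  [C₀.cnt - 19]
17. n10.env = 14  [terminal]
18. n9.cnt = 2  [C.pre + 5]
19. n0.pre = true  [S₀.lab > 29]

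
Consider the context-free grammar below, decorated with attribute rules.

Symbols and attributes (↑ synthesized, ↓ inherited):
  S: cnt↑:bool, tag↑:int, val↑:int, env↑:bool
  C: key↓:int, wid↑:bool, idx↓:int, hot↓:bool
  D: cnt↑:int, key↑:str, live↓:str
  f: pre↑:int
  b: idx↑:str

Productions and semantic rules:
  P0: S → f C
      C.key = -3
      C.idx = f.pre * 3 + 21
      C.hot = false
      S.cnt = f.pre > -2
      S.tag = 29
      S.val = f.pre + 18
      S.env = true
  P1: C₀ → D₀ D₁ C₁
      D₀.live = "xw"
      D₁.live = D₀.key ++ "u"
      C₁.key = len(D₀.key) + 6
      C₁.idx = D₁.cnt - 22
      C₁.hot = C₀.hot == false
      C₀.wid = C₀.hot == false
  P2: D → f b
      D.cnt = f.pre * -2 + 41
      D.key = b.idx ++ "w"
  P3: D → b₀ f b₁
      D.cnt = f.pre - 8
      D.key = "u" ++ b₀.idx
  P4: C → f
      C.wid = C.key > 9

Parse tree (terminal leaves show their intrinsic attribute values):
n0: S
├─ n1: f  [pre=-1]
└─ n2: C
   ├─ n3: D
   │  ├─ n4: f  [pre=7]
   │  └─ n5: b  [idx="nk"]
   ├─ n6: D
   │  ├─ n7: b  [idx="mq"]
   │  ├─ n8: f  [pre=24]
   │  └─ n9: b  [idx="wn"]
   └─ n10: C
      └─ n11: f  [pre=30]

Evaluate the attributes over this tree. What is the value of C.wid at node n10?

false

1. n1.pre = -1  [terminal]
2. n2.key = -3  [-3]
3. n2.idx = 18  [f.pre * 3 + 21]
4. n2.hot = false  [false]
5. n3.live = "xw"  ["xw"]
6. n4.pre = 7  [terminal]
7. n5.idx = "nk"  [terminal]
8. n3.cnt = 27  [f.pre * -2 + 41]
9. n3.key = "nkw"  [b.idx ++ "w"]
10. n6.live = "nkwu"  [D₀.key ++ "u"]
11. n7.idx = "mq"  [terminal]
12. n8.pre = 24  [terminal]
13. n9.idx = "wn"  [terminal]
14. n6.cnt = 16  [f.pre - 8]
15. n6.key = "umq"  ["u" ++ b₀.idx]
16. n10.key = 9  [len(D₀.key) + 6]
17. n10.idx = -6  [D₁.cnt - 22]
18. n10.hot = true  [C₀.hot == false]
19. n11.pre = 30  [terminal]
20. n10.wid = false  [C.key > 9]
21. n2.wid = true  [C₀.hot == false]
22. n0.cnt = true  [f.pre > -2]
23. n0.tag = 29  [29]
24. n0.val = 17  [f.pre + 18]
25. n0.env = true  [true]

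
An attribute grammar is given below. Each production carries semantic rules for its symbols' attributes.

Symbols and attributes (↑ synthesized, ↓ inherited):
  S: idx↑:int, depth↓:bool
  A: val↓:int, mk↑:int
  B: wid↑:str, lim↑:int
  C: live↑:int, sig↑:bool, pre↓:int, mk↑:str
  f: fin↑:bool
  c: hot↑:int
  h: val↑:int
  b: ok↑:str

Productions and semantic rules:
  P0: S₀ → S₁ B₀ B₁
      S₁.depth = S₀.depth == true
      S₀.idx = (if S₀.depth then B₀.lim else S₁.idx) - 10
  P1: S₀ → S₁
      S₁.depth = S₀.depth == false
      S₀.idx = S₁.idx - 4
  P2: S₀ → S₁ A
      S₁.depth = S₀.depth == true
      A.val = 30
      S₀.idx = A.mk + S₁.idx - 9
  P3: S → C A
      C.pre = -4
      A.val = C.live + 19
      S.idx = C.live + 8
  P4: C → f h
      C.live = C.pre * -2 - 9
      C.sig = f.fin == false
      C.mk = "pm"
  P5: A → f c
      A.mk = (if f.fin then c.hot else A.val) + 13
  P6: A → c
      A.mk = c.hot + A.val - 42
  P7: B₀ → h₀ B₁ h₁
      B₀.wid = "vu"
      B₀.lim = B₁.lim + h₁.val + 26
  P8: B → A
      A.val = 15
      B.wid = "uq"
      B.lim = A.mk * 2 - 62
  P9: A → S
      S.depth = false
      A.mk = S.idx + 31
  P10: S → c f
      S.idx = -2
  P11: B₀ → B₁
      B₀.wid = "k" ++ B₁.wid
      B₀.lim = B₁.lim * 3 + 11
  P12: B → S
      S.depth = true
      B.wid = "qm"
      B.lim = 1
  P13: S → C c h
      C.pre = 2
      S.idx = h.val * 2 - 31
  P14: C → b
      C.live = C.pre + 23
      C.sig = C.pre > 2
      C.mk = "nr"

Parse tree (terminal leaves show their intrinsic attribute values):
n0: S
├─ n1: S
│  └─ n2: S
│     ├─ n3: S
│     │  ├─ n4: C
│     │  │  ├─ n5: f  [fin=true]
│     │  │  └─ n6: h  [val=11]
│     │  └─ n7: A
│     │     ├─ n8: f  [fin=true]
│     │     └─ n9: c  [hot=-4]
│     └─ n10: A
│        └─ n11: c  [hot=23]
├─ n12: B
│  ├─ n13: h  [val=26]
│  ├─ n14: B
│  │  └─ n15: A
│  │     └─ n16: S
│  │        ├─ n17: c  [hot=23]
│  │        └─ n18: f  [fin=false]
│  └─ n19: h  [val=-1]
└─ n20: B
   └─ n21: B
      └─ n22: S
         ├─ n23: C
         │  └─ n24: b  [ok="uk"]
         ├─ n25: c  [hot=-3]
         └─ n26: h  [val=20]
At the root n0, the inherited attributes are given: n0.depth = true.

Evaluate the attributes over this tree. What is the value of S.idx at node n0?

11

1. n0.depth = true  [given at root]
2. n1.depth = true  [S₀.depth == true]
3. n2.depth = false  [S₀.depth == false]
4. n3.depth = false  [S₀.depth == true]
5. n4.pre = -4  [-4]
6. n5.fin = true  [terminal]
7. n6.val = 11  [terminal]
8. n4.live = -1  [C.pre * -2 - 9]
9. n4.sig = false  [f.fin == false]
10. n4.mk = "pm"  ["pm"]
11. n7.val = 18  [C.live + 19]
12. n8.fin = true  [terminal]
13. n9.hot = -4  [terminal]
14. n7.mk = 9  [(if f.fin then c.hot else A.val) + 13]
15. n3.idx = 7  [C.live + 8]
16. n10.val = 30  [30]
17. n11.hot = 23  [terminal]
18. n10.mk = 11  [c.hot + A.val - 42]
19. n2.idx = 9  [A.mk + S₁.idx - 9]
20. n1.idx = 5  [S₁.idx - 4]
21. n13.val = 26  [terminal]
22. n15.val = 15  [15]
23. n16.depth = false  [false]
24. n17.hot = 23  [terminal]
25. n18.fin = false  [terminal]
26. n16.idx = -2  [-2]
27. n15.mk = 29  [S.idx + 31]
28. n14.wid = "uq"  ["uq"]
29. n14.lim = -4  [A.mk * 2 - 62]
30. n19.val = -1  [terminal]
31. n12.wid = "vu"  ["vu"]
32. n12.lim = 21  [B₁.lim + h₁.val + 26]
33. n22.depth = true  [true]
34. n23.pre = 2  [2]
35. n24.ok = "uk"  [terminal]
36. n23.live = 25  [C.pre + 23]
37. n23.sig = false  [C.pre > 2]
38. n23.mk = "nr"  ["nr"]
39. n25.hot = -3  [terminal]
40. n26.val = 20  [terminal]
41. n22.idx = 9  [h.val * 2 - 31]
42. n21.wid = "qm"  ["qm"]
43. n21.lim = 1  [1]
44. n20.wid = "kqm"  ["k" ++ B₁.wid]
45. n20.lim = 14  [B₁.lim * 3 + 11]
46. n0.idx = 11  [(if S₀.depth then B₀.lim else S₁.idx) - 10]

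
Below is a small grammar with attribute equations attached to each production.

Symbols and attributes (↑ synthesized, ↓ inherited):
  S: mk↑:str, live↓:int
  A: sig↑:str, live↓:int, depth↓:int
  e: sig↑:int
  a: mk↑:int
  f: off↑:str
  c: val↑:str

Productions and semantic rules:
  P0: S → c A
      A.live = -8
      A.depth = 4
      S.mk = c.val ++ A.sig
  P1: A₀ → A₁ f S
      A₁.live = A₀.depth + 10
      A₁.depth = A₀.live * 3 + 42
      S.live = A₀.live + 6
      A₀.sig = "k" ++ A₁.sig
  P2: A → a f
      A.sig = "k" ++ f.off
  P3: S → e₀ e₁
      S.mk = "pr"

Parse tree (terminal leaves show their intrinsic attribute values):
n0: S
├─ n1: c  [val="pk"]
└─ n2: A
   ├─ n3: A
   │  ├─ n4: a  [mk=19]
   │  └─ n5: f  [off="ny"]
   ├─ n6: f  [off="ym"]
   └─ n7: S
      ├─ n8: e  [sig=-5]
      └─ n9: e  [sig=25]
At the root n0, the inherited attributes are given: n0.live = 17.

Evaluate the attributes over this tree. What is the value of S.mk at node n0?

"pkkkny"

1. n0.live = 17  [given at root]
2. n1.val = "pk"  [terminal]
3. n2.live = -8  [-8]
4. n2.depth = 4  [4]
5. n3.live = 14  [A₀.depth + 10]
6. n3.depth = 18  [A₀.live * 3 + 42]
7. n4.mk = 19  [terminal]
8. n5.off = "ny"  [terminal]
9. n3.sig = "kny"  ["k" ++ f.off]
10. n6.off = "ym"  [terminal]
11. n7.live = -2  [A₀.live + 6]
12. n8.sig = -5  [terminal]
13. n9.sig = 25  [terminal]
14. n7.mk = "pr"  ["pr"]
15. n2.sig = "kkny"  ["k" ++ A₁.sig]
16. n0.mk = "pkkkny"  [c.val ++ A.sig]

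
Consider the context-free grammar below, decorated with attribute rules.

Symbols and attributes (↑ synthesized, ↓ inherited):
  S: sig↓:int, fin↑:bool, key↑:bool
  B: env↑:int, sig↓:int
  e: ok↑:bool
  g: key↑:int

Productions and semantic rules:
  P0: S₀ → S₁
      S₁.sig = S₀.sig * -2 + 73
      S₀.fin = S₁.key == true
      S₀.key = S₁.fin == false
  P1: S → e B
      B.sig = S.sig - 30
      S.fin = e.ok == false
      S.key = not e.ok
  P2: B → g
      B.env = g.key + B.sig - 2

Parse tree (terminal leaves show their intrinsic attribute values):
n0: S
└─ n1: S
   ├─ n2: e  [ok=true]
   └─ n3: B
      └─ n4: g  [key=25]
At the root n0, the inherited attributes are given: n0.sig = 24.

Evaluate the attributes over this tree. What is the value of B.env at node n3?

1. n0.sig = 24  [given at root]
2. n1.sig = 25  [S₀.sig * -2 + 73]
3. n2.ok = true  [terminal]
4. n3.sig = -5  [S.sig - 30]
5. n4.key = 25  [terminal]
6. n3.env = 18  [g.key + B.sig - 2]
7. n1.fin = false  [e.ok == false]
8. n1.key = false  [not e.ok]
9. n0.fin = false  [S₁.key == true]
10. n0.key = true  [S₁.fin == false]

18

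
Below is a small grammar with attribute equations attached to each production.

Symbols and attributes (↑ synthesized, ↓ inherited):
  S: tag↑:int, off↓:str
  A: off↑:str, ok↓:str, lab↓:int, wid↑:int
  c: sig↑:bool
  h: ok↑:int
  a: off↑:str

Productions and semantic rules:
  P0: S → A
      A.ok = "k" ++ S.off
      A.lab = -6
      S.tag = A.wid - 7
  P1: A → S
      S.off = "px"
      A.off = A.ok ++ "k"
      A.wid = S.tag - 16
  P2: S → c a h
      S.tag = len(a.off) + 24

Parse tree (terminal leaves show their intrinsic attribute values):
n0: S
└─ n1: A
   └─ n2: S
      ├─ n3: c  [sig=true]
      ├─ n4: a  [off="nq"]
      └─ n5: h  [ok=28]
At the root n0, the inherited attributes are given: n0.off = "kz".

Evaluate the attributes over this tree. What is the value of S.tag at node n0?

1. n0.off = "kz"  [given at root]
2. n1.ok = "kkz"  ["k" ++ S.off]
3. n1.lab = -6  [-6]
4. n2.off = "px"  ["px"]
5. n3.sig = true  [terminal]
6. n4.off = "nq"  [terminal]
7. n5.ok = 28  [terminal]
8. n2.tag = 26  [len(a.off) + 24]
9. n1.off = "kkzk"  [A.ok ++ "k"]
10. n1.wid = 10  [S.tag - 16]
11. n0.tag = 3  [A.wid - 7]

3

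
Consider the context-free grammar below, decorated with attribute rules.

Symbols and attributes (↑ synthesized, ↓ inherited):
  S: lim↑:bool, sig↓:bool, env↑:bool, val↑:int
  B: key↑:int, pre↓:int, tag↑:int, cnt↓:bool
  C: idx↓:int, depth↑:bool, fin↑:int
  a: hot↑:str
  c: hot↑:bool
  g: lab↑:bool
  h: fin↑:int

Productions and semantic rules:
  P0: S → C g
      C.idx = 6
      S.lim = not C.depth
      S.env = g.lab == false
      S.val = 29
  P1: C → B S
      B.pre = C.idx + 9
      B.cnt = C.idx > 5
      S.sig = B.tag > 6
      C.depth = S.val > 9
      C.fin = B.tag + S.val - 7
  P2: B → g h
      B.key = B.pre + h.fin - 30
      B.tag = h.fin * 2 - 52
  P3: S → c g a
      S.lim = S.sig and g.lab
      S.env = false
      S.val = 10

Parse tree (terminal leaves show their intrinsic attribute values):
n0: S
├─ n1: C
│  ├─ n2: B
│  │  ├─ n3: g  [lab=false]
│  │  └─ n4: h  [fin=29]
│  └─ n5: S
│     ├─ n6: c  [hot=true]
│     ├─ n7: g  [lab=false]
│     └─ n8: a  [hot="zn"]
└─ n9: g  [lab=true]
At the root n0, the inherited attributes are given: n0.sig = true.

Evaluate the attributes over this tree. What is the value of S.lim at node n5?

1. n0.sig = true  [given at root]
2. n1.idx = 6  [6]
3. n2.pre = 15  [C.idx + 9]
4. n2.cnt = true  [C.idx > 5]
5. n3.lab = false  [terminal]
6. n4.fin = 29  [terminal]
7. n2.key = 14  [B.pre + h.fin - 30]
8. n2.tag = 6  [h.fin * 2 - 52]
9. n5.sig = false  [B.tag > 6]
10. n6.hot = true  [terminal]
11. n7.lab = false  [terminal]
12. n8.hot = "zn"  [terminal]
13. n5.lim = false  [S.sig and g.lab]
14. n5.env = false  [false]
15. n5.val = 10  [10]
16. n1.depth = true  [S.val > 9]
17. n1.fin = 9  [B.tag + S.val - 7]
18. n9.lab = true  [terminal]
19. n0.lim = false  [not C.depth]
20. n0.env = false  [g.lab == false]
21. n0.val = 29  [29]

false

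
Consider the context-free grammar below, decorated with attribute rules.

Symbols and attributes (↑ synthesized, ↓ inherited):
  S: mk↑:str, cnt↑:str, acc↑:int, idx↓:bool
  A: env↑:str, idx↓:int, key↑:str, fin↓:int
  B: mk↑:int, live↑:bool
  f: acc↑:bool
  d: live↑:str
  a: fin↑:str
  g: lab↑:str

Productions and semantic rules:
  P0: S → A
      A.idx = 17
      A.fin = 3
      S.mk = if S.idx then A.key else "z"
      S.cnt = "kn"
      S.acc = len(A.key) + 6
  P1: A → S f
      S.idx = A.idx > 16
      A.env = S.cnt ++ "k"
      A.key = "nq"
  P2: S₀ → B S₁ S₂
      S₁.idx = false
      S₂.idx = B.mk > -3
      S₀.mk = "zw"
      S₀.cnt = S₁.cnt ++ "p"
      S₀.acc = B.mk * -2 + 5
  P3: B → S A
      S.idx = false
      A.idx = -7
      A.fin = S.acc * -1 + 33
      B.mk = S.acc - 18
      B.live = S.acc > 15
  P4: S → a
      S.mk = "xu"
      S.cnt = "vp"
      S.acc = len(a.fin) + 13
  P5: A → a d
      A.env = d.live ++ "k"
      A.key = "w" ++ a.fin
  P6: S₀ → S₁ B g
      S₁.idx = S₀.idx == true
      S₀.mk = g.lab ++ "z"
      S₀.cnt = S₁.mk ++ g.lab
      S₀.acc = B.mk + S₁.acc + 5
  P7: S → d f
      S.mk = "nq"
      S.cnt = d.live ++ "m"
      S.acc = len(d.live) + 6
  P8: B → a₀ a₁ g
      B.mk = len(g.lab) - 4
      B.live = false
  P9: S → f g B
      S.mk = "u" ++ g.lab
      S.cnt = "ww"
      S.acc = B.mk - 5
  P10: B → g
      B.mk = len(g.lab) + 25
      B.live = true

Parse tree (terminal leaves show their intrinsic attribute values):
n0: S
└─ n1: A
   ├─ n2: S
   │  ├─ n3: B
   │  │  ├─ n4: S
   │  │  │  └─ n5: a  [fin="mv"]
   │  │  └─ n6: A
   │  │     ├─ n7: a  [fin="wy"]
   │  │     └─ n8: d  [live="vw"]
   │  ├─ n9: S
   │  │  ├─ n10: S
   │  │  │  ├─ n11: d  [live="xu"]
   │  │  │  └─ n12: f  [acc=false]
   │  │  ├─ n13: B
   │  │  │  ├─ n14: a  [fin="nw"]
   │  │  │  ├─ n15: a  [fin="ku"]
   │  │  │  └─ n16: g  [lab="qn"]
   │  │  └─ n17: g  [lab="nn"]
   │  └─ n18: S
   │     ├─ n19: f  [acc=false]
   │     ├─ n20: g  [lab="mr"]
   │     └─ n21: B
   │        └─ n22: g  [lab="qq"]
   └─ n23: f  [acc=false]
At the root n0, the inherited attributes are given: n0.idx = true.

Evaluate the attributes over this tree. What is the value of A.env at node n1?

"nqnnpk"

1. n0.idx = true  [given at root]
2. n1.idx = 17  [17]
3. n1.fin = 3  [3]
4. n2.idx = true  [A.idx > 16]
5. n4.idx = false  [false]
6. n5.fin = "mv"  [terminal]
7. n4.mk = "xu"  ["xu"]
8. n4.cnt = "vp"  ["vp"]
9. n4.acc = 15  [len(a.fin) + 13]
10. n6.idx = -7  [-7]
11. n6.fin = 18  [S.acc * -1 + 33]
12. n7.fin = "wy"  [terminal]
13. n8.live = "vw"  [terminal]
14. n6.env = "vwk"  [d.live ++ "k"]
15. n6.key = "wwy"  ["w" ++ a.fin]
16. n3.mk = -3  [S.acc - 18]
17. n3.live = false  [S.acc > 15]
18. n9.idx = false  [false]
19. n10.idx = false  [S₀.idx == true]
20. n11.live = "xu"  [terminal]
21. n12.acc = false  [terminal]
22. n10.mk = "nq"  ["nq"]
23. n10.cnt = "xum"  [d.live ++ "m"]
24. n10.acc = 8  [len(d.live) + 6]
25. n14.fin = "nw"  [terminal]
26. n15.fin = "ku"  [terminal]
27. n16.lab = "qn"  [terminal]
28. n13.mk = -2  [len(g.lab) - 4]
29. n13.live = false  [false]
30. n17.lab = "nn"  [terminal]
31. n9.mk = "nnz"  [g.lab ++ "z"]
32. n9.cnt = "nqnn"  [S₁.mk ++ g.lab]
33. n9.acc = 11  [B.mk + S₁.acc + 5]
34. n18.idx = false  [B.mk > -3]
35. n19.acc = false  [terminal]
36. n20.lab = "mr"  [terminal]
37. n22.lab = "qq"  [terminal]
38. n21.mk = 27  [len(g.lab) + 25]
39. n21.live = true  [true]
40. n18.mk = "umr"  ["u" ++ g.lab]
41. n18.cnt = "ww"  ["ww"]
42. n18.acc = 22  [B.mk - 5]
43. n2.mk = "zw"  ["zw"]
44. n2.cnt = "nqnnp"  [S₁.cnt ++ "p"]
45. n2.acc = 11  [B.mk * -2 + 5]
46. n23.acc = false  [terminal]
47. n1.env = "nqnnpk"  [S.cnt ++ "k"]
48. n1.key = "nq"  ["nq"]
49. n0.mk = "nq"  [if S.idx then A.key else "z"]
50. n0.cnt = "kn"  ["kn"]
51. n0.acc = 8  [len(A.key) + 6]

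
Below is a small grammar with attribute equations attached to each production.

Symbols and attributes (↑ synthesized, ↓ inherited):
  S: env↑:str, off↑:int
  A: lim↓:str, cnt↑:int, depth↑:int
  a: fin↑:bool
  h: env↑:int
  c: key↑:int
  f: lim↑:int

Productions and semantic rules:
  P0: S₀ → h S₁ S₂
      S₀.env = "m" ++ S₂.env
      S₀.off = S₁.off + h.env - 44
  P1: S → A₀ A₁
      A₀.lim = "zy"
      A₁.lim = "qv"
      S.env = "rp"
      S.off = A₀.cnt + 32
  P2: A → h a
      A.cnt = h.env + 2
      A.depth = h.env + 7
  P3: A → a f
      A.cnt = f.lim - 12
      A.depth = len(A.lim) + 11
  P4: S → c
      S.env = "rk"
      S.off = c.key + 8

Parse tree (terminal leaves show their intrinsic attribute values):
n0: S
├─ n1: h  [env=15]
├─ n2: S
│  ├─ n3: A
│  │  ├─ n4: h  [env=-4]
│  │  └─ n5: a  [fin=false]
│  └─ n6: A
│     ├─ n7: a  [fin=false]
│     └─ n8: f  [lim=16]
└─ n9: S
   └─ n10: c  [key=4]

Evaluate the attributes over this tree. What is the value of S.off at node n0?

1. n1.env = 15  [terminal]
2. n3.lim = "zy"  ["zy"]
3. n4.env = -4  [terminal]
4. n5.fin = false  [terminal]
5. n3.cnt = -2  [h.env + 2]
6. n3.depth = 3  [h.env + 7]
7. n6.lim = "qv"  ["qv"]
8. n7.fin = false  [terminal]
9. n8.lim = 16  [terminal]
10. n6.cnt = 4  [f.lim - 12]
11. n6.depth = 13  [len(A.lim) + 11]
12. n2.env = "rp"  ["rp"]
13. n2.off = 30  [A₀.cnt + 32]
14. n10.key = 4  [terminal]
15. n9.env = "rk"  ["rk"]
16. n9.off = 12  [c.key + 8]
17. n0.env = "mrk"  ["m" ++ S₂.env]
18. n0.off = 1  [S₁.off + h.env - 44]

1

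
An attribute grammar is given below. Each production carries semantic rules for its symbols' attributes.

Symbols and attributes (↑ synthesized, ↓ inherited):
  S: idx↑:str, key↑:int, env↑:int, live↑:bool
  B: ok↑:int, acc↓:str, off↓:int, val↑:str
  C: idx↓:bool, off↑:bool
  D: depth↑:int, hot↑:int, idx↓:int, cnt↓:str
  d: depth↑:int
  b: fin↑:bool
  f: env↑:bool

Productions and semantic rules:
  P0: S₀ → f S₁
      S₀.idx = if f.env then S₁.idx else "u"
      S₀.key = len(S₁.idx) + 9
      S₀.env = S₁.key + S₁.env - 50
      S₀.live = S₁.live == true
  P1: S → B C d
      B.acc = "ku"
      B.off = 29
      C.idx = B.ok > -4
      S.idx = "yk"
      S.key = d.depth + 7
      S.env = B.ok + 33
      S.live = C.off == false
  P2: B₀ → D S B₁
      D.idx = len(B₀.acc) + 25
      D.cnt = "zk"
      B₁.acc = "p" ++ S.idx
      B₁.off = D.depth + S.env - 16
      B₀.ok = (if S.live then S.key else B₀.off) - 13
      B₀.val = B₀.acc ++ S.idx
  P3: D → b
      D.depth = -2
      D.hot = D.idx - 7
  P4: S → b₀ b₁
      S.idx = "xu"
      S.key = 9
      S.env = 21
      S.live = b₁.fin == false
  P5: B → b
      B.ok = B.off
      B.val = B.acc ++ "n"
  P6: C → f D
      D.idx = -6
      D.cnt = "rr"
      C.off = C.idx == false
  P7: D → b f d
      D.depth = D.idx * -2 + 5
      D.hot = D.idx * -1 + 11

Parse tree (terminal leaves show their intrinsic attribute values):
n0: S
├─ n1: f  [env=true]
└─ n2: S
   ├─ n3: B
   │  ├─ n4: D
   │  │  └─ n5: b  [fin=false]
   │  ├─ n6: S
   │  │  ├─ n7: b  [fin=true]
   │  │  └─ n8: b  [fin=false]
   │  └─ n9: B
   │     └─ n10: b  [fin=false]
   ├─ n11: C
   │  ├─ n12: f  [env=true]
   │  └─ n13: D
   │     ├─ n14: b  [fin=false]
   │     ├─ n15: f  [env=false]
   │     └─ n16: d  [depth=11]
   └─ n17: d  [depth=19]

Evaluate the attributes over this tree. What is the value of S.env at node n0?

1. n1.env = true  [terminal]
2. n3.acc = "ku"  ["ku"]
3. n3.off = 29  [29]
4. n4.idx = 27  [len(B₀.acc) + 25]
5. n4.cnt = "zk"  ["zk"]
6. n5.fin = false  [terminal]
7. n4.depth = -2  [-2]
8. n4.hot = 20  [D.idx - 7]
9. n7.fin = true  [terminal]
10. n8.fin = false  [terminal]
11. n6.idx = "xu"  ["xu"]
12. n6.key = 9  [9]
13. n6.env = 21  [21]
14. n6.live = true  [b₁.fin == false]
15. n9.acc = "pxu"  ["p" ++ S.idx]
16. n9.off = 3  [D.depth + S.env - 16]
17. n10.fin = false  [terminal]
18. n9.ok = 3  [B.off]
19. n9.val = "pxun"  [B.acc ++ "n"]
20. n3.ok = -4  [(if S.live then S.key else B₀.off) - 13]
21. n3.val = "kuxu"  [B₀.acc ++ S.idx]
22. n11.idx = false  [B.ok > -4]
23. n12.env = true  [terminal]
24. n13.idx = -6  [-6]
25. n13.cnt = "rr"  ["rr"]
26. n14.fin = false  [terminal]
27. n15.env = false  [terminal]
28. n16.depth = 11  [terminal]
29. n13.depth = 17  [D.idx * -2 + 5]
30. n13.hot = 17  [D.idx * -1 + 11]
31. n11.off = true  [C.idx == false]
32. n17.depth = 19  [terminal]
33. n2.idx = "yk"  ["yk"]
34. n2.key = 26  [d.depth + 7]
35. n2.env = 29  [B.ok + 33]
36. n2.live = false  [C.off == false]
37. n0.idx = "yk"  [if f.env then S₁.idx else "u"]
38. n0.key = 11  [len(S₁.idx) + 9]
39. n0.env = 5  [S₁.key + S₁.env - 50]
40. n0.live = false  [S₁.live == true]

5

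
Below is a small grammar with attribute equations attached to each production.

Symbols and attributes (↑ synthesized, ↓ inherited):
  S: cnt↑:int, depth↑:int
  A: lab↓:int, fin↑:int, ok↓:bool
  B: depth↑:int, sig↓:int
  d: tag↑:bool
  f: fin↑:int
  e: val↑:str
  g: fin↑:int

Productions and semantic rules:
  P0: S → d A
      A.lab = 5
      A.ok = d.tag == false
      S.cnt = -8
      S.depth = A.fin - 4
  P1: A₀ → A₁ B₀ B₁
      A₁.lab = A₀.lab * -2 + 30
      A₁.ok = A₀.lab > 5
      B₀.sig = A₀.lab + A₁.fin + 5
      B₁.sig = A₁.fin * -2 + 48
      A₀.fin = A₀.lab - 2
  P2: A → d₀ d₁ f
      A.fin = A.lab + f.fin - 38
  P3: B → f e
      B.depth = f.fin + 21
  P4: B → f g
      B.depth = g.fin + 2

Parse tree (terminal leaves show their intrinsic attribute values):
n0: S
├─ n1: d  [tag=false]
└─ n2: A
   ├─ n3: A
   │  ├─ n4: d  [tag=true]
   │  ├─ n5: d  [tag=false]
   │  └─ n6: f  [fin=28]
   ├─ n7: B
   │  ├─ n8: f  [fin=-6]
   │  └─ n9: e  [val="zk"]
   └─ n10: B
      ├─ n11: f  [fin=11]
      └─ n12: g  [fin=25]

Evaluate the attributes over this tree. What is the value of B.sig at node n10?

28

1. n1.tag = false  [terminal]
2. n2.lab = 5  [5]
3. n2.ok = true  [d.tag == false]
4. n3.lab = 20  [A₀.lab * -2 + 30]
5. n3.ok = false  [A₀.lab > 5]
6. n4.tag = true  [terminal]
7. n5.tag = false  [terminal]
8. n6.fin = 28  [terminal]
9. n3.fin = 10  [A.lab + f.fin - 38]
10. n7.sig = 20  [A₀.lab + A₁.fin + 5]
11. n8.fin = -6  [terminal]
12. n9.val = "zk"  [terminal]
13. n7.depth = 15  [f.fin + 21]
14. n10.sig = 28  [A₁.fin * -2 + 48]
15. n11.fin = 11  [terminal]
16. n12.fin = 25  [terminal]
17. n10.depth = 27  [g.fin + 2]
18. n2.fin = 3  [A₀.lab - 2]
19. n0.cnt = -8  [-8]
20. n0.depth = -1  [A.fin - 4]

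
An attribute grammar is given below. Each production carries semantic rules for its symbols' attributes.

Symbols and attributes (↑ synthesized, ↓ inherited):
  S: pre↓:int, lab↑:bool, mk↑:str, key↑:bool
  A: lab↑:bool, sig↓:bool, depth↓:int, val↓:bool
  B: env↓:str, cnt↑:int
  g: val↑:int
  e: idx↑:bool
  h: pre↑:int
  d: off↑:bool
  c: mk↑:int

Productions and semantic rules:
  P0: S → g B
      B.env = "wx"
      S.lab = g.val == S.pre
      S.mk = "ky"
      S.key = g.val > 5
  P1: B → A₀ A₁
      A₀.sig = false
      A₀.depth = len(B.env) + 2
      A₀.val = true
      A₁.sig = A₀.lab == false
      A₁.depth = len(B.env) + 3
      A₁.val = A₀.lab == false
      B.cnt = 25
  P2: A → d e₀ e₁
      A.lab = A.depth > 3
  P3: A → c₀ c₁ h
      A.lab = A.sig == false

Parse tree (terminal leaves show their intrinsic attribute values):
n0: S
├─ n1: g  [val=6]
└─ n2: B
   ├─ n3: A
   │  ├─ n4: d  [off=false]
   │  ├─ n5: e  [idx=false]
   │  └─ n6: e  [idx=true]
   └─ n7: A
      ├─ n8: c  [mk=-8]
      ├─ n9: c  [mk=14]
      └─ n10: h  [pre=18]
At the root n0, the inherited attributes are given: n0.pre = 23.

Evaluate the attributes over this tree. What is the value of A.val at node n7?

false

1. n0.pre = 23  [given at root]
2. n1.val = 6  [terminal]
3. n2.env = "wx"  ["wx"]
4. n3.sig = false  [false]
5. n3.depth = 4  [len(B.env) + 2]
6. n3.val = true  [true]
7. n4.off = false  [terminal]
8. n5.idx = false  [terminal]
9. n6.idx = true  [terminal]
10. n3.lab = true  [A.depth > 3]
11. n7.sig = false  [A₀.lab == false]
12. n7.depth = 5  [len(B.env) + 3]
13. n7.val = false  [A₀.lab == false]
14. n8.mk = -8  [terminal]
15. n9.mk = 14  [terminal]
16. n10.pre = 18  [terminal]
17. n7.lab = true  [A.sig == false]
18. n2.cnt = 25  [25]
19. n0.lab = false  [g.val == S.pre]
20. n0.mk = "ky"  ["ky"]
21. n0.key = true  [g.val > 5]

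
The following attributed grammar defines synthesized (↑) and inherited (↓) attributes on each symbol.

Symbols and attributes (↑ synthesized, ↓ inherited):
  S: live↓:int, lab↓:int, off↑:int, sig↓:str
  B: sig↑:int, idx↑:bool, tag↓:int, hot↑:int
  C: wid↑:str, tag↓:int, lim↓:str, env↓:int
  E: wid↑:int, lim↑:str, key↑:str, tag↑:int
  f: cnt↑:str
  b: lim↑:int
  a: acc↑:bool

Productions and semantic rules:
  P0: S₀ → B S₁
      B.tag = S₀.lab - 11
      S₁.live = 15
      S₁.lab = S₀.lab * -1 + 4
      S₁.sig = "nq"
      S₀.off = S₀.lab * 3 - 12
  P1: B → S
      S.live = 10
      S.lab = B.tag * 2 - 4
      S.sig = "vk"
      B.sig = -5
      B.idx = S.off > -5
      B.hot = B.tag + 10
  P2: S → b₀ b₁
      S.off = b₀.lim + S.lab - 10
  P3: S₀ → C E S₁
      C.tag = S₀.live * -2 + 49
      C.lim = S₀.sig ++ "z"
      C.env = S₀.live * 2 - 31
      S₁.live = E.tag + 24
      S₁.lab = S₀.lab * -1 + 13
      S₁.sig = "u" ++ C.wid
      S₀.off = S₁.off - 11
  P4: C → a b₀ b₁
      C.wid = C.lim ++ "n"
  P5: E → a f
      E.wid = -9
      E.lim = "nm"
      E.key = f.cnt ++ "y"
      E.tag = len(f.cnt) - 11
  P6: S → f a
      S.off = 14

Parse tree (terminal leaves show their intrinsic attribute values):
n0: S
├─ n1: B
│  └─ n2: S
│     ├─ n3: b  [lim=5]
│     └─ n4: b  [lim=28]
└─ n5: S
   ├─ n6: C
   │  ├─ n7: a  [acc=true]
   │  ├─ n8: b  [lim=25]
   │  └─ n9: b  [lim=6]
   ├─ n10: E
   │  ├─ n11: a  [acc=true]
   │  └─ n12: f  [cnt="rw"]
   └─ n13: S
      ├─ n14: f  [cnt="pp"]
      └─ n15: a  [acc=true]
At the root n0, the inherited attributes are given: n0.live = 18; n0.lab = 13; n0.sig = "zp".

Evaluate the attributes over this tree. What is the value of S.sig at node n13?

"unqzn"

1. n0.live = 18  [given at root]
2. n0.lab = 13  [given at root]
3. n0.sig = "zp"  [given at root]
4. n1.tag = 2  [S₀.lab - 11]
5. n2.live = 10  [10]
6. n2.lab = 0  [B.tag * 2 - 4]
7. n2.sig = "vk"  ["vk"]
8. n3.lim = 5  [terminal]
9. n4.lim = 28  [terminal]
10. n2.off = -5  [b₀.lim + S.lab - 10]
11. n1.sig = -5  [-5]
12. n1.idx = false  [S.off > -5]
13. n1.hot = 12  [B.tag + 10]
14. n5.live = 15  [15]
15. n5.lab = -9  [S₀.lab * -1 + 4]
16. n5.sig = "nq"  ["nq"]
17. n6.tag = 19  [S₀.live * -2 + 49]
18. n6.lim = "nqz"  [S₀.sig ++ "z"]
19. n6.env = -1  [S₀.live * 2 - 31]
20. n7.acc = true  [terminal]
21. n8.lim = 25  [terminal]
22. n9.lim = 6  [terminal]
23. n6.wid = "nqzn"  [C.lim ++ "n"]
24. n11.acc = true  [terminal]
25. n12.cnt = "rw"  [terminal]
26. n10.wid = -9  [-9]
27. n10.lim = "nm"  ["nm"]
28. n10.key = "rwy"  [f.cnt ++ "y"]
29. n10.tag = -9  [len(f.cnt) - 11]
30. n13.live = 15  [E.tag + 24]
31. n13.lab = 22  [S₀.lab * -1 + 13]
32. n13.sig = "unqzn"  ["u" ++ C.wid]
33. n14.cnt = "pp"  [terminal]
34. n15.acc = true  [terminal]
35. n13.off = 14  [14]
36. n5.off = 3  [S₁.off - 11]
37. n0.off = 27  [S₀.lab * 3 - 12]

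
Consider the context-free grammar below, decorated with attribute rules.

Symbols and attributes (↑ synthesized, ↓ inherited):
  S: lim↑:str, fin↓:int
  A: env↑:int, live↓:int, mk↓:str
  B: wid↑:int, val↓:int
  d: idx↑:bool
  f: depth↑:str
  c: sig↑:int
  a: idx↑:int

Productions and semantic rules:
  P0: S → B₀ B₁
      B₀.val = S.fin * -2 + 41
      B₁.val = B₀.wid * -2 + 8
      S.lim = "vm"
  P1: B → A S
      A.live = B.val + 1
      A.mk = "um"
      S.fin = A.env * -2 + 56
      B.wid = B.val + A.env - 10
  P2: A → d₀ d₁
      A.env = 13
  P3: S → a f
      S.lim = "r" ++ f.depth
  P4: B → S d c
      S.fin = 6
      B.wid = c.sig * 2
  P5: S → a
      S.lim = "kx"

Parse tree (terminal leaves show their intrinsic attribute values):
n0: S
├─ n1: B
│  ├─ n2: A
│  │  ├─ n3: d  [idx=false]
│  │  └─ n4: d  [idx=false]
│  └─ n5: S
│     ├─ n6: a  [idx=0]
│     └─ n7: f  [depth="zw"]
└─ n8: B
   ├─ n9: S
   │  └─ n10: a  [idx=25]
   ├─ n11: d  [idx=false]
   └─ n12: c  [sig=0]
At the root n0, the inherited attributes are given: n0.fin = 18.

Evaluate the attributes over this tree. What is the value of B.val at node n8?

1. n0.fin = 18  [given at root]
2. n1.val = 5  [S.fin * -2 + 41]
3. n2.live = 6  [B.val + 1]
4. n2.mk = "um"  ["um"]
5. n3.idx = false  [terminal]
6. n4.idx = false  [terminal]
7. n2.env = 13  [13]
8. n5.fin = 30  [A.env * -2 + 56]
9. n6.idx = 0  [terminal]
10. n7.depth = "zw"  [terminal]
11. n5.lim = "rzw"  ["r" ++ f.depth]
12. n1.wid = 8  [B.val + A.env - 10]
13. n8.val = -8  [B₀.wid * -2 + 8]
14. n9.fin = 6  [6]
15. n10.idx = 25  [terminal]
16. n9.lim = "kx"  ["kx"]
17. n11.idx = false  [terminal]
18. n12.sig = 0  [terminal]
19. n8.wid = 0  [c.sig * 2]
20. n0.lim = "vm"  ["vm"]

-8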